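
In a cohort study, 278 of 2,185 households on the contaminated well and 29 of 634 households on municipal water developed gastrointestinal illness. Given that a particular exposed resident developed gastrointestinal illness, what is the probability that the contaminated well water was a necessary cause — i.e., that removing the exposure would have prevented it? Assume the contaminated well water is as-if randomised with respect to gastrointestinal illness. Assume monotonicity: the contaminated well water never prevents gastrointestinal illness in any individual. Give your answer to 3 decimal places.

p₁ = P(outcome | exposed) = 278/2185 = 0.12723
p₀ = P(outcome | unexposed) = 29/634 = 0.045741
Under exogeneity and monotonicity, PN = (p₁ − p₀) / p₁.
PN = (0.12723 − 0.045741) / 0.12723 = 0.08149 / 0.12723 ≈ 0.6405

PN ≈ 0.640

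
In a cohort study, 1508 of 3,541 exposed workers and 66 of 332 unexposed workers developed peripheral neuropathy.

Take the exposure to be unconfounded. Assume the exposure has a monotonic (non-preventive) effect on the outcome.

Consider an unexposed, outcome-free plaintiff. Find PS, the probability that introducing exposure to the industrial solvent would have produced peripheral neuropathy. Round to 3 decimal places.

p₁ = P(outcome | exposed) = 1508/3541 = 0.42587
p₀ = P(outcome | unexposed) = 66/332 = 0.1988
Under exogeneity and monotonicity, PS = (p₁ − p₀) / (1 − p₀).
PS = (0.42587 − 0.1988) / (1 − 0.1988) = 0.22707 / 0.8012 ≈ 0.2834

PS ≈ 0.283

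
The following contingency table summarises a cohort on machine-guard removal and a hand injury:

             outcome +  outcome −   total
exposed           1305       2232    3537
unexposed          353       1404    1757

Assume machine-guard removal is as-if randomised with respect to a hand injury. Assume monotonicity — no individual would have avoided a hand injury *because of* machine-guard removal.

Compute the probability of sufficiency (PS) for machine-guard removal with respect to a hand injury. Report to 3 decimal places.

PS ≈ 0.210

p₁ = P(outcome | exposed) = 1305/3537 = 0.36896
p₀ = P(outcome | unexposed) = 353/1757 = 0.20091
Under exogeneity and monotonicity, PS = (p₁ − p₀)/(1 − p₀).
PS = (0.36896 − 0.20091) / 0.79909 ≈ 0.2103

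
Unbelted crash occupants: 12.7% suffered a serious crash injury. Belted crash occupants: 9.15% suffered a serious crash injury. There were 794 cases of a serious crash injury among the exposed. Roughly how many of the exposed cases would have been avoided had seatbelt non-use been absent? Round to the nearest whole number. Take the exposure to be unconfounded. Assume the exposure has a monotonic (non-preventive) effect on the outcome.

about 222 cases

p₁ = 0.127, p₀ = 0.0915.
PN = (p₁ − p₀)/p₁ = (0.127 − 0.0915) / 0.127 ≈ 0.27953.
Attributable cases ≈ PN × (exposed cases) = 0.27953 × 794 ≈ 221.94.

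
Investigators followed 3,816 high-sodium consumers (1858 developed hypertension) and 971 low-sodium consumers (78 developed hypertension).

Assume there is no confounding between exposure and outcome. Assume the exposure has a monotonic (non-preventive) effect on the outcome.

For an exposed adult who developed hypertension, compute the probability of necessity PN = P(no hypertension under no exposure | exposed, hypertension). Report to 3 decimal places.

p₁ = P(outcome | exposed) = 1858/3816 = 0.4869
p₀ = P(outcome | unexposed) = 78/971 = 0.08033
Under exogeneity and monotonicity, PN = (p₁ − p₀) / p₁.
PN = (0.4869 − 0.08033) / 0.4869 = 0.40657 / 0.4869 ≈ 0.8350

PN ≈ 0.835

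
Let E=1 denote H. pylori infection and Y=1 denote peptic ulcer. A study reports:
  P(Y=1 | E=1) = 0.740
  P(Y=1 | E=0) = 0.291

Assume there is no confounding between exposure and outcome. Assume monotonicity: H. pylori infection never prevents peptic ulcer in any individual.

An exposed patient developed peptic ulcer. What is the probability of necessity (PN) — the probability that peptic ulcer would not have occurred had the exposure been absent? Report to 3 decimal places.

Let p₁ = 0.74, p₀ = 0.291.
Under exogeneity and monotonicity, PN = (p₁ − p₀) / p₁.
PN = (0.74 − 0.291) / 0.74 = 0.449 / 0.74 ≈ 0.6068

PN ≈ 0.607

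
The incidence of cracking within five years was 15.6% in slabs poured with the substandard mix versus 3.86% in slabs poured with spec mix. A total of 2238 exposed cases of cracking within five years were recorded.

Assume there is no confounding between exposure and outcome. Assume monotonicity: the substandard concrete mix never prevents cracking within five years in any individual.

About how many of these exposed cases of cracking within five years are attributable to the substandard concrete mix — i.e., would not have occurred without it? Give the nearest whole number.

p₁ = 0.156, p₀ = 0.0386.
PN = (p₁ − p₀)/p₁ = (0.156 − 0.0386) / 0.156 ≈ 0.75256.
Attributable cases ≈ PN × (exposed cases) = 0.75256 × 2238 ≈ 1684.24.

about 1684 cases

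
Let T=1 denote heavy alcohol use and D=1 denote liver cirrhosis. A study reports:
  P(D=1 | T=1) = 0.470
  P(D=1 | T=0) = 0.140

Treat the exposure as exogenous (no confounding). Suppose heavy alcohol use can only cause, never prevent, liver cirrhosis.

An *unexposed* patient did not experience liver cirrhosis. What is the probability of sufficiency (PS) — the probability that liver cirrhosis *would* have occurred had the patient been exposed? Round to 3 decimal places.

PS ≈ 0.384

Let p₁ = 0.47, p₀ = 0.14.
Under exogeneity and monotonicity, PS = (p₁ − p₀) / (1 − p₀).
PS = (0.47 − 0.14) / (1 − 0.14) = 0.33 / 0.86 ≈ 0.3837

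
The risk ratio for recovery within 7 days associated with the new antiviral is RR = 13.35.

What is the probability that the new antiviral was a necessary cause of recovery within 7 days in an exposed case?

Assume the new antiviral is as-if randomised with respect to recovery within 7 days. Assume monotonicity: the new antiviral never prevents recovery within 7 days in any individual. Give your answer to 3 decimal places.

PN ≈ 0.925

Under exogeneity and monotonicity, PN = (RR − 1) / RR = 1 − 1/RR.
PN = (13.35 − 1) / 13.35 = 12.35 / 13.35 ≈ 0.9251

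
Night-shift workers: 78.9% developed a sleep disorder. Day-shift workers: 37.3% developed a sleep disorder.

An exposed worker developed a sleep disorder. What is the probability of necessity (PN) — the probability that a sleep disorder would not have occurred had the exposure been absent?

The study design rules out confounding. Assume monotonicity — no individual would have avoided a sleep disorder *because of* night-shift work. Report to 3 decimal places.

p₁ = 0.789, p₀ = 0.373.
Under exogeneity and monotonicity, PN = (p₁ − p₀) / p₁.
PN = (0.789 − 0.373) / 0.789 = 0.416 / 0.789 ≈ 0.5272

PN ≈ 0.527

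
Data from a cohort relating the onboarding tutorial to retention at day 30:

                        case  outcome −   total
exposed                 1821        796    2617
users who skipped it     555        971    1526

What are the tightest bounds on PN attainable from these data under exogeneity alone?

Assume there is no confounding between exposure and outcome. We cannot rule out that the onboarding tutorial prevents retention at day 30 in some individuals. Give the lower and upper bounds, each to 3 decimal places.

p₁ = P(outcome | exposed) = 1821/2617 = 0.69583
p₀ = P(outcome | unexposed) = 555/1526 = 0.3637
Under exogeneity alone the bounds on PN are max{0,(p₁−p₀)/p₁} ≤ PN ≤ min{1,(1−p₀)/p₁}.
  lower = (p₁ − p₀)/p₁ = 0.33214 / 0.69583 ≈ 0.4773
  upper = min{1, (1 − p₀)/p₁} = 0.6363 / 0.69583 ≈ 0.9144

0.477 ≤ PN ≤ 0.914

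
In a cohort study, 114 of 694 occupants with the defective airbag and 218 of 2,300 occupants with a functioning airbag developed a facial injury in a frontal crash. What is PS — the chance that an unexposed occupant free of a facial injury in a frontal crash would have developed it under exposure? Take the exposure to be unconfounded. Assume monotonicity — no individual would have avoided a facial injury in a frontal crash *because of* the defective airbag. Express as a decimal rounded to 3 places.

PS ≈ 0.077

p₁ = P(outcome | exposed) = 114/694 = 0.16427
p₀ = P(outcome | unexposed) = 218/2300 = 0.094783
Under exogeneity and monotonicity, PS = (p₁ − p₀) / (1 − p₀).
PS = (0.16427 − 0.094783) / (1 − 0.094783) = 0.069483 / 0.90522 ≈ 0.0768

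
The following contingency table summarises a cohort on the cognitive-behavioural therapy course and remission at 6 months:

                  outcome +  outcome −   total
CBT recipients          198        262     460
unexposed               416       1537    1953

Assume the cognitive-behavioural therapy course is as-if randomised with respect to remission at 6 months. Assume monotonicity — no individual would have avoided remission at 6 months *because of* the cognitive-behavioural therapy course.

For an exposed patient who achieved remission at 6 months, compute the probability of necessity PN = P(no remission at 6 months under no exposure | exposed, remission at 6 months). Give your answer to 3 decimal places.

PN ≈ 0.505

p₁ = P(outcome | exposed) = 198/460 = 0.43043
p₀ = P(outcome | unexposed) = 416/1953 = 0.21301
Under exogeneity and monotonicity, PN = (p₁ − p₀)/p₁.
PN = (0.43043 − 0.21301) / 0.43043 ≈ 0.5051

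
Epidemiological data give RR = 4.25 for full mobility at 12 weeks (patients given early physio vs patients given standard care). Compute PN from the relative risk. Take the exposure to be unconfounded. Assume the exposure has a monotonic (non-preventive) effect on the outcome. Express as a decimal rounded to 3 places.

Under exogeneity and monotonicity, PN = (RR − 1) / RR = 1 − 1/RR.
PN = (4.25 − 1) / 4.25 = 3.25 / 4.25 ≈ 0.7647

PN ≈ 0.765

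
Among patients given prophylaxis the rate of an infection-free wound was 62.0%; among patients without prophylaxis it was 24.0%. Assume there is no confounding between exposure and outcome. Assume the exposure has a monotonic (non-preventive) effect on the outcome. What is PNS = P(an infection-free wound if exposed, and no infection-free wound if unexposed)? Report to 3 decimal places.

p₁ = 0.62, p₀ = 0.24.
Under exogeneity and monotonicity, PNS = p₁ − p₀.
PNS = 0.62 − 0.24 = 0.38

PNS ≈ 0.380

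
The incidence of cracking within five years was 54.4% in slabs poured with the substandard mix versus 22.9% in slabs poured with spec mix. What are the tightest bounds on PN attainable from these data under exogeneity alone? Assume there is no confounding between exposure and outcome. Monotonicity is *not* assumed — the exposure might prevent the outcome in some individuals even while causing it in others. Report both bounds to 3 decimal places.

0.579 ≤ PN ≤ 1.000

p₁ = 0.544, p₀ = 0.229.
Under exogeneity alone the bounds on PN are max{0,(p₁−p₀)/p₁} ≤ PN ≤ min{1,(1−p₀)/p₁}.
  lower = (p₁ − p₀)/p₁ = 0.315 / 0.544 ≈ 0.5790
  upper = min{1, (1 − p₀)/p₁} = 0.771 / 0.544 ≈ 1.4173 → capped at 1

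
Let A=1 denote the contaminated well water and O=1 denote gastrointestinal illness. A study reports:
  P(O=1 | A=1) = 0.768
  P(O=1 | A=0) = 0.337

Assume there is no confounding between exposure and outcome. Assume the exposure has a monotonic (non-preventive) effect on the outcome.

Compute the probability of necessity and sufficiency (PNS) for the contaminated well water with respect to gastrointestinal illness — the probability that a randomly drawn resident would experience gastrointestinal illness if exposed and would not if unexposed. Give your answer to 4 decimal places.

Let p₁ = 0.768, p₀ = 0.337.
Under exogeneity and monotonicity, PNS = p₁ − p₀.
PNS = 0.768 − 0.337 = 0.431

PNS ≈ 0.4310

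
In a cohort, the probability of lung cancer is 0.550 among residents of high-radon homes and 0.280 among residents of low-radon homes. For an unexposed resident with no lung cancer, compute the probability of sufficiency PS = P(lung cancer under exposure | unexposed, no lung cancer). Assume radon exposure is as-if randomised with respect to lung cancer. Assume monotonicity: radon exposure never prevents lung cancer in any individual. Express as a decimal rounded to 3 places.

PS ≈ 0.375

Let p₁ = 0.55, p₀ = 0.28.
Under exogeneity and monotonicity, PS = (p₁ − p₀) / (1 − p₀).
PS = (0.55 − 0.28) / (1 − 0.28) = 0.27 / 0.72 ≈ 0.3750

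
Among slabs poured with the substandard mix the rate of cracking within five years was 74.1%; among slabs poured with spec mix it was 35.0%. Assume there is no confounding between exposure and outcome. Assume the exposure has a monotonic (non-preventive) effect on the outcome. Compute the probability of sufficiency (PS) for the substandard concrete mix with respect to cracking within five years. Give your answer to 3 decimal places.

p₁ = 0.741, p₀ = 0.35.
Under exogeneity and monotonicity, PS = (p₁ − p₀) / (1 − p₀).
PS = (0.741 − 0.35) / (1 − 0.35) = 0.391 / 0.65 ≈ 0.6015

PS ≈ 0.602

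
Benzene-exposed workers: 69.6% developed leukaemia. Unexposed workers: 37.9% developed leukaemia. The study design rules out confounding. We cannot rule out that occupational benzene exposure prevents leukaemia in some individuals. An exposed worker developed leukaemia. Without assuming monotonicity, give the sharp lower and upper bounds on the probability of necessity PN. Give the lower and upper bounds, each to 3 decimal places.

p₁ = 0.696, p₀ = 0.379.
Under exogeneity alone the bounds on PN are max{0,(p₁−p₀)/p₁} ≤ PN ≤ min{1,(1−p₀)/p₁}.
  lower = (p₁ − p₀)/p₁ = 0.317 / 0.696 ≈ 0.4555
  upper = min{1, (1 − p₀)/p₁} = 0.621 / 0.696 ≈ 0.8922

0.455 ≤ PN ≤ 0.892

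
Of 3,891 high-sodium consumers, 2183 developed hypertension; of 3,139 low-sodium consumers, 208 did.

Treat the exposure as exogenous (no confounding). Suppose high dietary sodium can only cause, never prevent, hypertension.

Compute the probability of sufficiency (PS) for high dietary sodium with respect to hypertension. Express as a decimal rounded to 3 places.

p₁ = P(outcome | exposed) = 2183/3891 = 0.56104
p₀ = P(outcome | unexposed) = 208/3139 = 0.066263
Under exogeneity and monotonicity, PS = (p₁ − p₀) / (1 − p₀).
PS = (0.56104 − 0.066263) / (1 − 0.066263) = 0.49478 / 0.93374 ≈ 0.5299

PS ≈ 0.530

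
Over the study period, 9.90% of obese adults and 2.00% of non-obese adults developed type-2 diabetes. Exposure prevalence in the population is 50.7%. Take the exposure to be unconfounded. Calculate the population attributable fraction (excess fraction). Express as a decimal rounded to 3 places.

p₁ = 0.099, p₀ = 0.02.
Overall risk P(Y=1) = π·p₁ + (1−π)·p₀ = 0.507×0.099 + 0.493×0.02 = 0.060053.
Under exogeneity, PAF = [P(Y=1) − p₀] / P(Y=1).
PAF = (0.060053 − 0.02) / 0.060053 ≈ 0.6670

PAF ≈ 0.667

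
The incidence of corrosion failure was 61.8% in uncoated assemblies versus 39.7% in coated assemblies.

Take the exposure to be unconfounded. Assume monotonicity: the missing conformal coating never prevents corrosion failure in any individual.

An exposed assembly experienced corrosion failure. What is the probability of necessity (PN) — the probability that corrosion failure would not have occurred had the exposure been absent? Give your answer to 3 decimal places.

p₁ = 0.618, p₀ = 0.397.
Under exogeneity and monotonicity, PN = (p₁ − p₀) / p₁.
PN = (0.618 − 0.397) / 0.618 = 0.221 / 0.618 ≈ 0.3576

PN ≈ 0.358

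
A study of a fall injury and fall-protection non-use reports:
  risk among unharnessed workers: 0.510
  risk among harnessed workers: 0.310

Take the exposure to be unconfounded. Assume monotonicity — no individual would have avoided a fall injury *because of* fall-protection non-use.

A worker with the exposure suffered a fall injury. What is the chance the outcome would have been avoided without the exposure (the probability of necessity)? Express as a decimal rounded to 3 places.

Let p₁ = 0.51, p₀ = 0.31.
Under exogeneity and monotonicity, PN = (p₁ − p₀) / p₁.
PN = (0.51 − 0.31) / 0.51 = 0.2 / 0.51 ≈ 0.3922

PN ≈ 0.392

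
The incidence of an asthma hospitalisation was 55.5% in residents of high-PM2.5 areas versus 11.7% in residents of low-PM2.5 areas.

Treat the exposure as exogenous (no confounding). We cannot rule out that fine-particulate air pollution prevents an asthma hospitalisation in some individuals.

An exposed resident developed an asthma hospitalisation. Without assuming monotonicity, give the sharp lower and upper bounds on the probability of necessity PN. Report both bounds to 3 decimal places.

p₁ = 0.555, p₀ = 0.117.
Under exogeneity alone the bounds on PN are max{0,(p₁−p₀)/p₁} ≤ PN ≤ min{1,(1−p₀)/p₁}.
  lower = (p₁ − p₀)/p₁ = 0.438 / 0.555 ≈ 0.7892
  upper = min{1, (1 − p₀)/p₁} = 0.883 / 0.555 ≈ 1.5910 → capped at 1

0.789 ≤ PN ≤ 1.000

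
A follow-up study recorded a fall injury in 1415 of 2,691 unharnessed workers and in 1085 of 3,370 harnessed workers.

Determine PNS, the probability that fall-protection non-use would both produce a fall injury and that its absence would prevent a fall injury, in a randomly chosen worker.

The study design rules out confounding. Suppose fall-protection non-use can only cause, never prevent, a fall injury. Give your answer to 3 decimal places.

PNS ≈ 0.204

p₁ = P(outcome | exposed) = 1415/2691 = 0.52583
p₀ = P(outcome | unexposed) = 1085/3370 = 0.32196
Under exogeneity and monotonicity, PNS = p₁ − p₀.
PNS = 0.52583 − 0.32196 = 0.20387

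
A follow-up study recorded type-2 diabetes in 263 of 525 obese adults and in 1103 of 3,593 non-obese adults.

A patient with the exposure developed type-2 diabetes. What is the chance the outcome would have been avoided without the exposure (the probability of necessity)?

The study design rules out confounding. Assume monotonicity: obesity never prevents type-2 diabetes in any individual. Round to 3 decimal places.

p₁ = P(outcome | exposed) = 263/525 = 0.50095
p₀ = P(outcome | unexposed) = 1103/3593 = 0.30699
Under exogeneity and monotonicity, PN = (p₁ − p₀) / p₁.
PN = (0.50095 − 0.30699) / 0.50095 = 0.19397 / 0.50095 ≈ 0.3872

PN ≈ 0.387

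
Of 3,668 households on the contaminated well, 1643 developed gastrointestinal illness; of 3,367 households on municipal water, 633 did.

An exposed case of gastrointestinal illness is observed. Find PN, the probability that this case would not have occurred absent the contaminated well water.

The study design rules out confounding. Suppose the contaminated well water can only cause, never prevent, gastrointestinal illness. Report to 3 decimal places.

p₁ = P(outcome | exposed) = 1643/3668 = 0.44793
p₀ = P(outcome | unexposed) = 633/3367 = 0.188
Under exogeneity and monotonicity, PN = (p₁ − p₀) / p₁.
PN = (0.44793 − 0.188) / 0.44793 = 0.25993 / 0.44793 ≈ 0.5803

PN ≈ 0.580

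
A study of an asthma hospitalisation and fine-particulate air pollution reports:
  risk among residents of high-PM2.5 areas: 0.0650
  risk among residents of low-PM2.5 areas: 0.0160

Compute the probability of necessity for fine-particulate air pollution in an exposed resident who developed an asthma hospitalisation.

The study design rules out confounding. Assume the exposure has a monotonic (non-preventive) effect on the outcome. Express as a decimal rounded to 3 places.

PN ≈ 0.754

Let p₁ = 0.065, p₀ = 0.016.
Under exogeneity and monotonicity, PN = (p₁ − p₀) / p₁.
PN = (0.065 − 0.016) / 0.065 = 0.049 / 0.065 ≈ 0.7538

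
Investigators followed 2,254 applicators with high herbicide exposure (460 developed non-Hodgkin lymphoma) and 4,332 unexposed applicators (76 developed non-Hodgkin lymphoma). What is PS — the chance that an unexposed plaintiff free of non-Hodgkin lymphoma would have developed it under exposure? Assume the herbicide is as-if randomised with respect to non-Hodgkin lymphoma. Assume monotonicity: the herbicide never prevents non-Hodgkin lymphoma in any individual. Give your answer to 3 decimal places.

PS ≈ 0.190

p₁ = P(outcome | exposed) = 460/2254 = 0.20408
p₀ = P(outcome | unexposed) = 76/4332 = 0.017544
Under exogeneity and monotonicity, PS = (p₁ − p₀) / (1 − p₀).
PS = (0.20408 − 0.017544) / (1 − 0.017544) = 0.18654 / 0.98246 ≈ 0.1899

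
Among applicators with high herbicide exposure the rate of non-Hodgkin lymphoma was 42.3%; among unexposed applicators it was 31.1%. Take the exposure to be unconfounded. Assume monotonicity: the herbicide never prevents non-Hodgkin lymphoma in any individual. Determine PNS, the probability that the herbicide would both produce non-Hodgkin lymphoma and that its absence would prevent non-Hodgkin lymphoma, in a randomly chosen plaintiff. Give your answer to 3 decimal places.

p₁ = 0.423, p₀ = 0.311.
Under exogeneity and monotonicity, PNS = p₁ − p₀.
PNS = 0.423 − 0.311 = 0.112

PNS ≈ 0.112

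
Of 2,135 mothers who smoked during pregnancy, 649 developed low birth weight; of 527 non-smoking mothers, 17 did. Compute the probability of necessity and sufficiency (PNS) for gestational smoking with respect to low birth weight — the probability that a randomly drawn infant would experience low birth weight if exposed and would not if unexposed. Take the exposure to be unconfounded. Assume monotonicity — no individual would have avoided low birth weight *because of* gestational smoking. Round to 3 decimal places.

PNS ≈ 0.272

p₁ = P(outcome | exposed) = 649/2135 = 0.30398
p₀ = P(outcome | unexposed) = 17/527 = 0.032258
Under exogeneity and monotonicity, PNS = p₁ − p₀.
PNS = 0.30398 − 0.032258 = 0.27172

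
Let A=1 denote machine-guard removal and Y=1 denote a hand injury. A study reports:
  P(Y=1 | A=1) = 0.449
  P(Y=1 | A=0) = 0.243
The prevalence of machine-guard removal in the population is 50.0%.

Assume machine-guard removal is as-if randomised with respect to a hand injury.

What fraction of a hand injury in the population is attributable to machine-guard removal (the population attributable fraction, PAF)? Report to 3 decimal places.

Let p₁ = 0.449, p₀ = 0.243.
Overall risk P(Y=1) = π·p₁ + (1−π)·p₀ = 0.5×0.449 + 0.5×0.243 = 0.346.
Under exogeneity, PAF = [P(Y=1) − p₀] / P(Y=1).
PAF = (0.346 − 0.243) / 0.346 ≈ 0.2977

PAF ≈ 0.298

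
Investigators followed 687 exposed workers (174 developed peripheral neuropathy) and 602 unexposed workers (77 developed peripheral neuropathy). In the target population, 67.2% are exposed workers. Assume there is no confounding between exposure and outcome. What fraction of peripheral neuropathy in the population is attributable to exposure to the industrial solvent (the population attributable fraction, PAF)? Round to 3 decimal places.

PAF ≈ 0.397

p₁ = P(outcome | exposed) = 174/687 = 0.25328
p₀ = P(outcome | unexposed) = 77/602 = 0.12791
Overall risk P(Y=1) = π·p₁ + (1−π)·p₀ = 0.672×0.25328 + 0.328×0.12791 = 0.21215.
Under exogeneity, PAF = [P(Y=1) − p₀] / P(Y=1).
PAF = (0.21215 − 0.12791) / 0.21215 ≈ 0.3971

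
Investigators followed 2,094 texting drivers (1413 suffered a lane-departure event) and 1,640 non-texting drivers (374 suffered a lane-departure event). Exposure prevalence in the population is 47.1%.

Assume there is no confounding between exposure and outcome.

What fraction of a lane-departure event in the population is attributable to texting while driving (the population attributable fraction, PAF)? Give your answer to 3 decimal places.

PAF ≈ 0.480

p₁ = P(outcome | exposed) = 1413/2094 = 0.67479
p₀ = P(outcome | unexposed) = 374/1640 = 0.22805
Overall risk P(Y=1) = π·p₁ + (1−π)·p₀ = 0.471×0.67479 + 0.529×0.22805 = 0.43846.
Under exogeneity, PAF = [P(Y=1) − p₀] / P(Y=1).
PAF = (0.43846 − 0.22805) / 0.43846 ≈ 0.4799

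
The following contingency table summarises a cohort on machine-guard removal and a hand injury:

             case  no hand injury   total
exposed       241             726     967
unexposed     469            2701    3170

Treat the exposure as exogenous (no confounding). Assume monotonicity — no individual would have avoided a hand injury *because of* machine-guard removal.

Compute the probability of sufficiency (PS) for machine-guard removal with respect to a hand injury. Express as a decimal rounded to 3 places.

p₁ = P(outcome | exposed) = 241/967 = 0.24922
p₀ = P(outcome | unexposed) = 469/3170 = 0.14795
Under exogeneity and monotonicity, PS = (p₁ − p₀) / (1 − p₀).
PS = (0.24922 − 0.14795) / (1 − 0.14795) = 0.10127 / 0.85205 ≈ 0.1189

PS ≈ 0.119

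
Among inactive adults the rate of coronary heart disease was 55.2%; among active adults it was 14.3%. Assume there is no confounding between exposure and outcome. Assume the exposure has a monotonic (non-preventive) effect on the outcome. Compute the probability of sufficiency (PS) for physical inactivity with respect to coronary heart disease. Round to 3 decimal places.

p₁ = 0.552, p₀ = 0.143.
Under exogeneity and monotonicity, PS = (p₁ − p₀) / (1 − p₀).
PS = (0.552 − 0.143) / (1 − 0.143) = 0.409 / 0.857 ≈ 0.4772

PS ≈ 0.477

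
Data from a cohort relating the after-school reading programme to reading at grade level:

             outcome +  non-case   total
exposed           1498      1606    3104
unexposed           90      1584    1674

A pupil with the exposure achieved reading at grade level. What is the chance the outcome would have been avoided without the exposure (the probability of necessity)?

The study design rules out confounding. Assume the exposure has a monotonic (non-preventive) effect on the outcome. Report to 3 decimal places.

p₁ = P(outcome | exposed) = 1498/3104 = 0.4826
p₀ = P(outcome | unexposed) = 90/1674 = 0.053763
Under exogeneity and monotonicity, PN = (p₁ − p₀)/p₁.
PN = (0.4826 − 0.053763) / 0.4826 ≈ 0.8886

PN ≈ 0.889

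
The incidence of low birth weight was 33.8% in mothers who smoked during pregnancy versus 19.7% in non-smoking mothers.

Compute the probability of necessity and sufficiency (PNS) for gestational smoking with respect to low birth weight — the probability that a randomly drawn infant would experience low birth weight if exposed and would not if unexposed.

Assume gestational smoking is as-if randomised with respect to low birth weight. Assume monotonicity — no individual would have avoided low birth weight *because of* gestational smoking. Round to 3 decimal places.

p₁ = 0.338, p₀ = 0.197.
Under exogeneity and monotonicity, PNS = p₁ − p₀.
PNS = 0.338 − 0.197 = 0.141

PNS ≈ 0.141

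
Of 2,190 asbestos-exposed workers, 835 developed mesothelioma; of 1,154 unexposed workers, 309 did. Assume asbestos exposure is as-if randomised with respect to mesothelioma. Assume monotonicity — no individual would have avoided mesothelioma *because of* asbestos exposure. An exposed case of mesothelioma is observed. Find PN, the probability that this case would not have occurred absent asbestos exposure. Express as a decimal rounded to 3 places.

p₁ = P(outcome | exposed) = 835/2190 = 0.38128
p₀ = P(outcome | unexposed) = 309/1154 = 0.26776
Under exogeneity and monotonicity, PN = (p₁ − p₀) / p₁.
PN = (0.38128 − 0.26776) / 0.38128 = 0.11351 / 0.38128 ≈ 0.2977

PN ≈ 0.298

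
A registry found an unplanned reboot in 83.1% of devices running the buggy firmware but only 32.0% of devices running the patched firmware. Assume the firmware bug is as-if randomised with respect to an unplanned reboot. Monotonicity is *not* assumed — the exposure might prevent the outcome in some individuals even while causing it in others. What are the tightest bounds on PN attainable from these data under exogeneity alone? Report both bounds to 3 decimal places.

0.615 ≤ PN ≤ 0.818

p₁ = 0.831, p₀ = 0.32.
Under exogeneity alone the bounds on PN are max{0,(p₁−p₀)/p₁} ≤ PN ≤ min{1,(1−p₀)/p₁}.
  lower = (p₁ − p₀)/p₁ = 0.511 / 0.831 ≈ 0.6149
  upper = min{1, (1 − p₀)/p₁} = 0.68 / 0.831 ≈ 0.8183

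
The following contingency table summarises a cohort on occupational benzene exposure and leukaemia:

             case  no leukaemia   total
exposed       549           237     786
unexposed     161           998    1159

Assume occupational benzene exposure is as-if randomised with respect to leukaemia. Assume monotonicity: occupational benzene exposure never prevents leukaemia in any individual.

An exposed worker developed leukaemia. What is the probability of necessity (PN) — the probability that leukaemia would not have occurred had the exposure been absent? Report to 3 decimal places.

PN ≈ 0.801

p₁ = P(outcome | exposed) = 549/786 = 0.69847
p₀ = P(outcome | unexposed) = 161/1159 = 0.13891
Under exogeneity and monotonicity, PN = (p₁ − p₀)/p₁.
PN = (0.69847 − 0.13891) / 0.69847 ≈ 0.8011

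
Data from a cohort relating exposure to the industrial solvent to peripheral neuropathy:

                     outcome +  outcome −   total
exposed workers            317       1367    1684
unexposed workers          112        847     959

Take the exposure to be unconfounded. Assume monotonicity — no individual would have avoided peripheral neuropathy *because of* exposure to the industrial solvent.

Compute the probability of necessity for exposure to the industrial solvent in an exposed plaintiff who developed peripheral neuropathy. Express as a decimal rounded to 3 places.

PN ≈ 0.380

p₁ = P(outcome | exposed) = 317/1684 = 0.18824
p₀ = P(outcome | unexposed) = 112/959 = 0.11679
Under exogeneity and monotonicity, PN = (p₁ − p₀) / p₁.
PN = (0.18824 − 0.11679) / 0.18824 = 0.071454 / 0.18824 ≈ 0.3796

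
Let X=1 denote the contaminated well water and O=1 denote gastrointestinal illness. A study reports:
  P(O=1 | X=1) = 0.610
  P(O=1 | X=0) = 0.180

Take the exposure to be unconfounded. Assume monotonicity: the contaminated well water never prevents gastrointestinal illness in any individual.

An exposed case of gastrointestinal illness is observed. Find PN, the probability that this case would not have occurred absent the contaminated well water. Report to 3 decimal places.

PN ≈ 0.705

Let p₁ = 0.61, p₀ = 0.18.
Under exogeneity and monotonicity, PN = (p₁ − p₀) / p₁.
PN = (0.61 − 0.18) / 0.61 = 0.43 / 0.61 ≈ 0.7049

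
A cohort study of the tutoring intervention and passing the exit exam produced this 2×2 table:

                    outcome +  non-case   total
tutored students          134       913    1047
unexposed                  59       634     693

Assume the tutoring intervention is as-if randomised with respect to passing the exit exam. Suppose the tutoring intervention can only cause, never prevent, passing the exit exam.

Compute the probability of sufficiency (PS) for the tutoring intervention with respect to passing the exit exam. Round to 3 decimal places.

p₁ = P(outcome | exposed) = 134/1047 = 0.12798
p₀ = P(outcome | unexposed) = 59/693 = 0.085137
Under exogeneity and monotonicity, PS = (p₁ − p₀)/(1 − p₀).
PS = (0.12798 − 0.085137) / 0.91486 ≈ 0.0468

PS ≈ 0.047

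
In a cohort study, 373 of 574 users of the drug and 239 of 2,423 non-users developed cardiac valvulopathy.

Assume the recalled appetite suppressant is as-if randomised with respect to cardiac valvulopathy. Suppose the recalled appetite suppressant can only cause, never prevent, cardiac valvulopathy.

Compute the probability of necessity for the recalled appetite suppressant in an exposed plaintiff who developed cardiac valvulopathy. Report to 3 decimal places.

PN ≈ 0.848

p₁ = P(outcome | exposed) = 373/574 = 0.64983
p₀ = P(outcome | unexposed) = 239/2423 = 0.098638
Under exogeneity and monotonicity, PN = (p₁ − p₀) / p₁.
PN = (0.64983 − 0.098638) / 0.64983 = 0.55119 / 0.64983 ≈ 0.8482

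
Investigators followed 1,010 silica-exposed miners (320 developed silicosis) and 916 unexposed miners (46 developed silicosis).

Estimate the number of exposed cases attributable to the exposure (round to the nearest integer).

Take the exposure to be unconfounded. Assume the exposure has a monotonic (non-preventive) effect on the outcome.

p₁ = P(outcome | exposed) = 320/1010 = 0.31683
p₀ = P(outcome | unexposed) = 46/916 = 0.050218
PN = (p₁ − p₀)/p₁ = (0.31683 − 0.050218) / 0.31683 ≈ 0.84150.
Attributable cases ≈ PN × (exposed cases) = 0.84150 × 320 ≈ 269.28.

about 269 cases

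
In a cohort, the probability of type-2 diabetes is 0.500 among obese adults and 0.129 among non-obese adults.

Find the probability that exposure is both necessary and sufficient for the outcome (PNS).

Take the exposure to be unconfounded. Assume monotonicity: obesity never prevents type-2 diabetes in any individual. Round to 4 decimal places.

Let p₁ = 0.5, p₀ = 0.129.
Under exogeneity and monotonicity, PNS = p₁ − p₀.
PNS = 0.5 − 0.129 = 0.371

PNS ≈ 0.3710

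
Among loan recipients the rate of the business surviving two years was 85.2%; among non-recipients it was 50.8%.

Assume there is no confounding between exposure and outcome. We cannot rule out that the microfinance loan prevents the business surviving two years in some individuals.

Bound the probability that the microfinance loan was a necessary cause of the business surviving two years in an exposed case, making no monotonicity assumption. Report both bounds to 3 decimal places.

p₁ = 0.852, p₀ = 0.508.
Under exogeneity alone the bounds on PN are max{0,(p₁−p₀)/p₁} ≤ PN ≤ min{1,(1−p₀)/p₁}.
  lower = (p₁ − p₀)/p₁ = 0.344 / 0.852 ≈ 0.4038
  upper = min{1, (1 − p₀)/p₁} = 0.492 / 0.852 ≈ 0.5775

0.404 ≤ PN ≤ 0.577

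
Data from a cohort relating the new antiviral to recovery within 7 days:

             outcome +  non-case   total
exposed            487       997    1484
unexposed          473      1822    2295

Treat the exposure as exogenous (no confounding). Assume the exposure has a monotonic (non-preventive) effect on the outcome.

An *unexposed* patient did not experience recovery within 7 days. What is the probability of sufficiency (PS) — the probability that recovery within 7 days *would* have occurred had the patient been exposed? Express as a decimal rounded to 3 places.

PS ≈ 0.154

p₁ = P(outcome | exposed) = 487/1484 = 0.32817
p₀ = P(outcome | unexposed) = 473/2295 = 0.2061
Under exogeneity and monotonicity, PS = (p₁ − p₀)/(1 − p₀).
PS = (0.32817 − 0.2061) / 0.7939 ≈ 0.1538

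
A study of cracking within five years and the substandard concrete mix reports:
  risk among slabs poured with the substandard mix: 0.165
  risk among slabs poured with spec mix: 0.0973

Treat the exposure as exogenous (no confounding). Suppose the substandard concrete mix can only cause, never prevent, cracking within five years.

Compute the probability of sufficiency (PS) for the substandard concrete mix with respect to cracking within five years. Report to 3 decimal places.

Let p₁ = 0.165, p₀ = 0.0973.
Under exogeneity and monotonicity, PS = (p₁ − p₀) / (1 − p₀).
PS = (0.165 − 0.0973) / (1 − 0.0973) = 0.0677 / 0.9027 ≈ 0.0750

PS ≈ 0.075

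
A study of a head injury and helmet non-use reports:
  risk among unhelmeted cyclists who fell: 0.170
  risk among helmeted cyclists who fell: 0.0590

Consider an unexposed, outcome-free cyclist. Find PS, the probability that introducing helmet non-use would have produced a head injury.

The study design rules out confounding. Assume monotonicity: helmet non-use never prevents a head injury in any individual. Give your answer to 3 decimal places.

PS ≈ 0.118

Let p₁ = 0.17, p₀ = 0.059.
Under exogeneity and monotonicity, PS = (p₁ − p₀) / (1 − p₀).
PS = (0.17 − 0.059) / (1 − 0.059) = 0.111 / 0.941 ≈ 0.1180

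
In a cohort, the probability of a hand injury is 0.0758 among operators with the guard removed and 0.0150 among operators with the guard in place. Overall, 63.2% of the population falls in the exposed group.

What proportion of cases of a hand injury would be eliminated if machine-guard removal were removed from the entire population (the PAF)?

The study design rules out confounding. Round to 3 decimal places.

PAF ≈ 0.719

Let p₁ = 0.0758, p₀ = 0.015.
Overall risk P(Y=1) = π·p₁ + (1−π)·p₀ = 0.632×0.0758 + 0.368×0.015 = 0.053426.
Under exogeneity, PAF = [P(Y=1) − p₀] / P(Y=1).
PAF = (0.053426 − 0.015) / 0.053426 ≈ 0.7192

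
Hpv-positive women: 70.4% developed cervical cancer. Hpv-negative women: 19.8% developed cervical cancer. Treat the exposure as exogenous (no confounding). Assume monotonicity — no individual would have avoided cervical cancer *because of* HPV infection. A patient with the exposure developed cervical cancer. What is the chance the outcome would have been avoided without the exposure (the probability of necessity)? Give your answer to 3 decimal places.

PN ≈ 0.719

p₁ = 0.704, p₀ = 0.198.
Under exogeneity and monotonicity, PN = (p₁ − p₀) / p₁.
PN = (0.704 − 0.198) / 0.704 = 0.506 / 0.704 ≈ 0.7187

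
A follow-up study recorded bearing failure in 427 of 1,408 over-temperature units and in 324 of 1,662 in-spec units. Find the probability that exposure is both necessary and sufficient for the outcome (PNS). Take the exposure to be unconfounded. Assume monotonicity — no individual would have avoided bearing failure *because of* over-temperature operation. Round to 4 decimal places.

PNS ≈ 0.1083

p₁ = P(outcome | exposed) = 427/1408 = 0.30327
p₀ = P(outcome | unexposed) = 324/1662 = 0.19495
Under exogeneity and monotonicity, PNS = p₁ − p₀.
PNS = 0.30327 − 0.19495 = 0.10832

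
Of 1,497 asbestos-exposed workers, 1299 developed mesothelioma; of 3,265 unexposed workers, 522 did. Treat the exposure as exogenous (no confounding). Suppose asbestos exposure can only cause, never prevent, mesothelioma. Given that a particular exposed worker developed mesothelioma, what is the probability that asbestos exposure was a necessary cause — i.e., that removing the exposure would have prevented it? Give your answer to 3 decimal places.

p₁ = P(outcome | exposed) = 1299/1497 = 0.86774
p₀ = P(outcome | unexposed) = 522/3265 = 0.15988
Under exogeneity and monotonicity, PN = (p₁ − p₀) / p₁.
PN = (0.86774 − 0.15988) / 0.86774 = 0.70786 / 0.86774 ≈ 0.8158

PN ≈ 0.816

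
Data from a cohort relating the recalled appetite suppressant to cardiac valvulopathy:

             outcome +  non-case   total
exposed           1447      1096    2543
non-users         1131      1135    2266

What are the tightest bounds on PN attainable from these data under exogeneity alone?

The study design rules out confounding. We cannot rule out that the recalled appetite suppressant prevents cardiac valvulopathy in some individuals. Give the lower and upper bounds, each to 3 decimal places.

0.123 ≤ PN ≤ 0.880

p₁ = P(outcome | exposed) = 1447/2543 = 0.56901
p₀ = P(outcome | unexposed) = 1131/2266 = 0.49912
Under exogeneity alone the bounds on PN are max{0,(p₁−p₀)/p₁} ≤ PN ≤ min{1,(1−p₀)/p₁}.
  lower = (p₁ − p₀)/p₁ = 0.069896 / 0.56901 ≈ 0.1228
  upper = min{1, (1 − p₀)/p₁} = 0.50088 / 0.56901 ≈ 0.8803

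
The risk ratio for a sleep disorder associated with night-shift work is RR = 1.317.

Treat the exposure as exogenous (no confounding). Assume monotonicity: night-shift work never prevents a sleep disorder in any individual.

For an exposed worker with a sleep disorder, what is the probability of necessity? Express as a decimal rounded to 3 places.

PN ≈ 0.241

Under exogeneity and monotonicity, PN = (RR − 1) / RR = 1 − 1/RR.
PN = (1.317 − 1) / 1.317 = 0.317 / 1.317 ≈ 0.2407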